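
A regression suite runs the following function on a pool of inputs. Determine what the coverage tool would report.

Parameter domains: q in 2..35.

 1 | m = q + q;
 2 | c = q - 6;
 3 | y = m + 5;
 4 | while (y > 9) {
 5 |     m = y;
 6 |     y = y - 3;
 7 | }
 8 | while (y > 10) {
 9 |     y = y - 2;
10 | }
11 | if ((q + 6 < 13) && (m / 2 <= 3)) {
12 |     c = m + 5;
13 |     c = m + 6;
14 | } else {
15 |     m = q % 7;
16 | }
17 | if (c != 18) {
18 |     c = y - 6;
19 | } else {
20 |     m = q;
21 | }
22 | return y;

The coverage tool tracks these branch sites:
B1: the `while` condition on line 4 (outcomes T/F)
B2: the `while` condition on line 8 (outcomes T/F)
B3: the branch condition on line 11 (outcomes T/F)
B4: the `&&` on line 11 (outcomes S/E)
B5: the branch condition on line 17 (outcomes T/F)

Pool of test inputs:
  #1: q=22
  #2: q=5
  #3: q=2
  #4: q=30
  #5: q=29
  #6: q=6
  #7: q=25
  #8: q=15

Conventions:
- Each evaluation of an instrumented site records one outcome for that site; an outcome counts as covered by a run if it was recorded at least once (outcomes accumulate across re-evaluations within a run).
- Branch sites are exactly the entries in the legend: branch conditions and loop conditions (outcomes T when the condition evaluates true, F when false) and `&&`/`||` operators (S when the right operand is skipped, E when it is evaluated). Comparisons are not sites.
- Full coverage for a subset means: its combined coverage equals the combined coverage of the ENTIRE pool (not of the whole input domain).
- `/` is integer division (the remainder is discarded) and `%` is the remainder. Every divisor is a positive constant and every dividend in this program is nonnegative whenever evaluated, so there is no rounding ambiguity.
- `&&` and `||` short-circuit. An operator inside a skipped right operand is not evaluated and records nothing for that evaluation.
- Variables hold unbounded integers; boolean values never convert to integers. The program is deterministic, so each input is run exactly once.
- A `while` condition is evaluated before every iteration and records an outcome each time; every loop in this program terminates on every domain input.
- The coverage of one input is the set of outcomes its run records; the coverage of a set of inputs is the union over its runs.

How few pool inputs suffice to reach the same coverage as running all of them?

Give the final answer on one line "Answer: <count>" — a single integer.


input #1, q=22: events B1->T, B1->T, B1->T, B1->T, B1->T, B1->T, B1->T, B1->T, B1->T, B1->T, B1->T, B1->T, B1->T, B1->T, ...; outcomes B1=T, B1=F, B2=F, B3=F, B4=S, B5=T
input #2, q=5: events B1->T, B1->T, B1->F, B2->F, B4->E, B3->F, B5->T; outcomes B1=T, B1=F, B2=F, B3=F, B4=E, B5=T
input #3, q=2: events B1->F, B2->F, B4->E, B3->T, B5->T; outcomes B1=F, B2=F, B3=T, B4=E, B5=T
input #4, q=30: events B1->T, B1->T, B1->T, B1->T, B1->T, B1->T, B1->T, B1->T, B1->T, B1->T, B1->T, B1->T, B1->T, B1->T, ...; outcomes B1=T, B1=F, B2=F, B3=F, B4=S, B5=T
input #5, q=29: events B1->T, B1->T, B1->T, B1->T, B1->T, B1->T, B1->T, B1->T, B1->T, B1->T, B1->T, B1->T, B1->T, B1->T, ...; outcomes B1=T, B1=F, B2=F, B3=F, B4=S, B5=T
input #6, q=6: events B1->T, B1->T, B1->T, B1->F, B2->F, B4->E, B3->F, B5->T; outcomes B1=T, B1=F, B2=F, B3=F, B4=E, B5=T
input #7, q=25: events B1->T, B1->T, B1->T, B1->T, B1->T, B1->T, B1->T, B1->T, B1->T, B1->T, B1->T, B1->T, B1->T, B1->T, ...; outcomes B1=T, B1=F, B2=F, B3=F, B4=S, B5=T
input #8, q=15: events B1->T, B1->T, B1->T, B1->T, B1->T, B1->T, B1->T, B1->T, B1->T, B1->F, B2->F, B4->S, B3->F, B5->T; outcomes B1=T, B1=F, B2=F, B3=F, B4=S, B5=T
union over all inputs: B1=T, B1=F, B2=F, B3=T, B3=F, B4=S, B4=E, B5=T (8 outcomes)
no size-1 subset reaches all 8 outcomes (best union: 6/8)
the canonical winner is {1, 3}: size 2, full 8-outcome coverage, earliest index list among size-2 covers
Answer: 2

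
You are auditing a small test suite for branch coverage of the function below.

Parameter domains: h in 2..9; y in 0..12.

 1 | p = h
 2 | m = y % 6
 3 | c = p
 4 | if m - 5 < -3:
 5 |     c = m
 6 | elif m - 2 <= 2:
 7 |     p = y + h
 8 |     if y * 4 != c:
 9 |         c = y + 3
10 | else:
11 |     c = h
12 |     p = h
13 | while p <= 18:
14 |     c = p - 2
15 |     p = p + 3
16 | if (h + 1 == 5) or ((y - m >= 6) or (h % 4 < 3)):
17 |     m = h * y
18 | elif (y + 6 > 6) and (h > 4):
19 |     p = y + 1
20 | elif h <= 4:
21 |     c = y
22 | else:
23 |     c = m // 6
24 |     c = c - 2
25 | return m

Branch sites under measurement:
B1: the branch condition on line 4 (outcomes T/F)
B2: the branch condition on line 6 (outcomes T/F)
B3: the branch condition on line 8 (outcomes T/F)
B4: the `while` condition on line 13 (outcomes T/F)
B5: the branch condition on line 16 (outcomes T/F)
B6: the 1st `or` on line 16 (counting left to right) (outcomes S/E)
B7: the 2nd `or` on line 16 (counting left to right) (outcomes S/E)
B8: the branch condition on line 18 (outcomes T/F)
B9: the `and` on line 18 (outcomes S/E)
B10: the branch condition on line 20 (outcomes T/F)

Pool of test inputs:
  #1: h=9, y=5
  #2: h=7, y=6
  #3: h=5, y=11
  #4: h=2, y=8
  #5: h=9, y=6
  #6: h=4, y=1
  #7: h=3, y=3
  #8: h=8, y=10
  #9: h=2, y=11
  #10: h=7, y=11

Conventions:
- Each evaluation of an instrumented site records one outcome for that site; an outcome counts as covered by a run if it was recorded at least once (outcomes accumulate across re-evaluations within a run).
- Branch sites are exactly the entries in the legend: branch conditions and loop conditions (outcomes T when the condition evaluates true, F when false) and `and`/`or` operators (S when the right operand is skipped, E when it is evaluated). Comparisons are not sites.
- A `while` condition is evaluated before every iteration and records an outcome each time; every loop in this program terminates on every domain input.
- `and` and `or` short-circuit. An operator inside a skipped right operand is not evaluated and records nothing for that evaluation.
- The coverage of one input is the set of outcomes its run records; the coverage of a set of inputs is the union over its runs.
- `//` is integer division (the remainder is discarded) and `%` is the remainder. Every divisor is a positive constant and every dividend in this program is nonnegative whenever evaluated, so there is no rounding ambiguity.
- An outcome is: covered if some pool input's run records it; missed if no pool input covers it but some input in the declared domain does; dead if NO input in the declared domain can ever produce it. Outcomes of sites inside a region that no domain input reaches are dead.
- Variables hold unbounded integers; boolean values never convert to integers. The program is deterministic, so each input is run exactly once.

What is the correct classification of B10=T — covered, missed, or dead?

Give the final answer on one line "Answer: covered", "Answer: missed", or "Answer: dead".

B10=T is recorded by pool input(s) 7 -> covered

Answer: covered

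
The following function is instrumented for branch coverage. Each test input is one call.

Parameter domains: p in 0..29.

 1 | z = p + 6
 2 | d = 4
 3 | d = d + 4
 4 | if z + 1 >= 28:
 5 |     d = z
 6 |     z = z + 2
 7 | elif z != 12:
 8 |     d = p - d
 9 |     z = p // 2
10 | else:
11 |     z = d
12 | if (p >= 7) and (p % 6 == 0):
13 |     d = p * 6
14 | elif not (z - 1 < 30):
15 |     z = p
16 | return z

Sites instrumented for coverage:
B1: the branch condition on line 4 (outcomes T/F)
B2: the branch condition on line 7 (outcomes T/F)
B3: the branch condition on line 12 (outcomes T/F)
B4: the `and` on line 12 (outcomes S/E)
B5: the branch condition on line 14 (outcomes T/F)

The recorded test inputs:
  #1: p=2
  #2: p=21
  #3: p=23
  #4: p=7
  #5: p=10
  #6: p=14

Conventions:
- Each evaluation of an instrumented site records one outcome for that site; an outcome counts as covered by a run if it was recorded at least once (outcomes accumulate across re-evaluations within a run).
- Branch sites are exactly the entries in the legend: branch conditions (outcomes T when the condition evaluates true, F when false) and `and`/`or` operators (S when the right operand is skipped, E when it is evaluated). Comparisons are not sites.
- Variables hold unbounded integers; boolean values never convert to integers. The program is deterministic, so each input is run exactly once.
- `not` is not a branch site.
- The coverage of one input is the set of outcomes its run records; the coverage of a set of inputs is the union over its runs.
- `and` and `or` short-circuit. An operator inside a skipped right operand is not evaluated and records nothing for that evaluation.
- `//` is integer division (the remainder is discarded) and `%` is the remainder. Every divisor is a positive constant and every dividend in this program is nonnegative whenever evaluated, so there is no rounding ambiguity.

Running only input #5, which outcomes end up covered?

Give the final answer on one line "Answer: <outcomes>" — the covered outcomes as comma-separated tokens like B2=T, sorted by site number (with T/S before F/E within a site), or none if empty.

Event log for input #5 (p=10):
  B1->F, B2->T, B4->E, B3->F, B5->F
distinct outcomes covered: B1=F, B2=T, B3=F, B4=E, B5=F

Answer: B1=F, B2=T, B3=F, B4=E, B5=F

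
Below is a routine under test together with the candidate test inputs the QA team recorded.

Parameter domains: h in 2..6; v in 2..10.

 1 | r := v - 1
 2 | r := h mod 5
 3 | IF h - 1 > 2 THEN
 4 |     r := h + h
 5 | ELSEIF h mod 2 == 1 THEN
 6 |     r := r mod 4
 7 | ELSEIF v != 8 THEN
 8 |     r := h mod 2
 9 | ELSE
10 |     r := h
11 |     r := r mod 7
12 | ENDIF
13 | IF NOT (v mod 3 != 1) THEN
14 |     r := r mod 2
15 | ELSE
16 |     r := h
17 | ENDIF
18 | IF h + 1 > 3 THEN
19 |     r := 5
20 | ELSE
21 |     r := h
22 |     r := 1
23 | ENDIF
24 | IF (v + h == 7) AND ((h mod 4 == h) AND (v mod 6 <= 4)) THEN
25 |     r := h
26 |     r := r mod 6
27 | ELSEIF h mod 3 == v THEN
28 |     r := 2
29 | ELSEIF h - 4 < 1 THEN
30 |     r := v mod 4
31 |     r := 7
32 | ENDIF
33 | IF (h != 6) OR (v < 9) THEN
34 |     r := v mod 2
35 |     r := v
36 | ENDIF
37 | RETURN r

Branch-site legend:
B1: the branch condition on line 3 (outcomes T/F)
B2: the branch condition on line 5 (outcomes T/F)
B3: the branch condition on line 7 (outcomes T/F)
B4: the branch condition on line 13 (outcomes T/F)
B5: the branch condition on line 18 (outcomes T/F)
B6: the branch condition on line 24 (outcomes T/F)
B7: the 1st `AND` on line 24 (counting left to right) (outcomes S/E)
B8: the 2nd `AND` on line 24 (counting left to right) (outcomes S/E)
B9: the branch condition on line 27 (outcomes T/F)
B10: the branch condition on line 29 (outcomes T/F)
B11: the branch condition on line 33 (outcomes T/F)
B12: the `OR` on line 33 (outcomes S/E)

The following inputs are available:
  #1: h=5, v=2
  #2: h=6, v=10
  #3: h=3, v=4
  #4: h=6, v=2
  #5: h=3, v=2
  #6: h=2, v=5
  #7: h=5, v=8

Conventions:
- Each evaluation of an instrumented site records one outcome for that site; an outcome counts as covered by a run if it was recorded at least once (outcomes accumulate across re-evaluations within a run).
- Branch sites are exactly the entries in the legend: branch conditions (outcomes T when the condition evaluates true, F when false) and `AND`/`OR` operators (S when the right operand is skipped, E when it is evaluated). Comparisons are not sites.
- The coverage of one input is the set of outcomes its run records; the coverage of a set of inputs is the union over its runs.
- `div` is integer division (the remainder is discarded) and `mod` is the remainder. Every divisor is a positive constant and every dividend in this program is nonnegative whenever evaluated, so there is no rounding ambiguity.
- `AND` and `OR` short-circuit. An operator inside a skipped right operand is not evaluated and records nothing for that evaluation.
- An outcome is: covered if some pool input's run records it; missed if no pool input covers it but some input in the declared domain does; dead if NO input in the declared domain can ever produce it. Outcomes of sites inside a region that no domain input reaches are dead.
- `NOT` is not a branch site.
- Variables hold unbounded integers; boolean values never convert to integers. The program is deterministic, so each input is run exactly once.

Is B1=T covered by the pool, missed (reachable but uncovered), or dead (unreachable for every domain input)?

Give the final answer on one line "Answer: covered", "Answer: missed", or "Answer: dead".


B1=T is recorded by pool input(s) 1, 2, 4, 7 -> covered
Answer: covered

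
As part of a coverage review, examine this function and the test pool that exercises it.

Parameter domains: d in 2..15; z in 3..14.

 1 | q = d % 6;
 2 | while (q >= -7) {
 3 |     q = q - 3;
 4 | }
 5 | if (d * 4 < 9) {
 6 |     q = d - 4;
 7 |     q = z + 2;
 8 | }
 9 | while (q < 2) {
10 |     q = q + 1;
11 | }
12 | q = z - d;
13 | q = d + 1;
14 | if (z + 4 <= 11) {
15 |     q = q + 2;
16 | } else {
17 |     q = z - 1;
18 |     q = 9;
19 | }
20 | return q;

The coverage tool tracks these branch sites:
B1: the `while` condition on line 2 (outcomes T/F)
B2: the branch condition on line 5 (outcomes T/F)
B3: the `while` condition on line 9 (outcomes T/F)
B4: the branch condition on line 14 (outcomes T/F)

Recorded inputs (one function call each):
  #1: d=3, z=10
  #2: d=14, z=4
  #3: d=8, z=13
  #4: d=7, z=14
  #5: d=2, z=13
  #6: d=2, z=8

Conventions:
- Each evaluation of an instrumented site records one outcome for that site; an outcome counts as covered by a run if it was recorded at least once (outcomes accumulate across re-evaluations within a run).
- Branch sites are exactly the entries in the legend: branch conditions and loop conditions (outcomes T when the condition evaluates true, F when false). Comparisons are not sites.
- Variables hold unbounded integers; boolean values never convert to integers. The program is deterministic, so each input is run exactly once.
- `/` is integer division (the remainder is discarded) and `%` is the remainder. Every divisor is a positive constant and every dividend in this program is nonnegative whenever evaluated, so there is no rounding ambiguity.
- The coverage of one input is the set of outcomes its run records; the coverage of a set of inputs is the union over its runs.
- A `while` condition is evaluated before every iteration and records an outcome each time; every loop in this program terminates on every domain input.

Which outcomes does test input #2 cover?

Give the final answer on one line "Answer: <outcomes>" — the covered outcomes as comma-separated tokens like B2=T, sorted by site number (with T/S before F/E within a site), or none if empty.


Simulating input #2 (d=14, z=4) step by step:
  B1->T, B1->T, B1->T, B1->T, B1->F, B2->F, B3->T, B3->T, B3->T, B3->T
  B3->T, B3->T, B3->T, B3->T, B3->T, B3->T, B3->T, B3->T, B3->F, B4->T
deduplicating events, the covered set is: B1=T, B1=F, B2=F, B3=T, B3=F, B4=T
Answer: B1=T, B1=F, B2=F, B3=T, B3=F, B4=T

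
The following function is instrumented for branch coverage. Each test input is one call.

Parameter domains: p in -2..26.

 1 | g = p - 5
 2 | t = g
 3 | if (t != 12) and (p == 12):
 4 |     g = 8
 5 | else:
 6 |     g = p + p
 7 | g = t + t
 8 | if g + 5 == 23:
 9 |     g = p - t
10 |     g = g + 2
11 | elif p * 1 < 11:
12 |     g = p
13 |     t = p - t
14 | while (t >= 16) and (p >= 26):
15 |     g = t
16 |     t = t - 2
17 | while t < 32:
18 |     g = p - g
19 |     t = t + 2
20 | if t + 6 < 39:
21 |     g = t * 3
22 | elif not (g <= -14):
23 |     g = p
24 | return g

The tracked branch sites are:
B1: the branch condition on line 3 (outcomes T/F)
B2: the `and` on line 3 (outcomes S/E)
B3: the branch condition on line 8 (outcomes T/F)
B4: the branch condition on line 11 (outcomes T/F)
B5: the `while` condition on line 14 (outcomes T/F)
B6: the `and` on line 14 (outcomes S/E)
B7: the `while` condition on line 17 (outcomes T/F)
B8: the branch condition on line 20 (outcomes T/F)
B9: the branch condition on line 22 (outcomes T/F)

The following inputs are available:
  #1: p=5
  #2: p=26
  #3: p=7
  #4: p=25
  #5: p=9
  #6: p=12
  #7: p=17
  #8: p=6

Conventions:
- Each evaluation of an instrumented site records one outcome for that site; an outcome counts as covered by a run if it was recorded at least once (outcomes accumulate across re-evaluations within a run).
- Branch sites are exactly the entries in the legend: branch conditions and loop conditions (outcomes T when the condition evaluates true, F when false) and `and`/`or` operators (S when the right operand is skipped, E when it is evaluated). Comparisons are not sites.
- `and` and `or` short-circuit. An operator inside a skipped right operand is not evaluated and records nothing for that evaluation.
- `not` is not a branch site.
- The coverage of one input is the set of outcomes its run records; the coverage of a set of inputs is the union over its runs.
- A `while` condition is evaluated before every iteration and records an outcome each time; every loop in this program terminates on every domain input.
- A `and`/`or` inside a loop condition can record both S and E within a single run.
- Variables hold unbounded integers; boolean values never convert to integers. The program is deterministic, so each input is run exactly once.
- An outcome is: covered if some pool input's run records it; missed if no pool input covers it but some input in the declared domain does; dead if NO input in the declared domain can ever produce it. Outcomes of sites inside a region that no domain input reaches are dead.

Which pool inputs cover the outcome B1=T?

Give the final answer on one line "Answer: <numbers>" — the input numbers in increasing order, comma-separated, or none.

input #1 (p=5): never hits B1=T
input #2 (p=26): never hits B1=T
input #3 (p=7): never hits B1=T
input #4 (p=25): never hits B1=T
input #5 (p=9): never hits B1=T
input #6 (p=12): hits B1=T
input #7 (p=17): never hits B1=T
input #8 (p=6): never hits B1=T

Answer: 6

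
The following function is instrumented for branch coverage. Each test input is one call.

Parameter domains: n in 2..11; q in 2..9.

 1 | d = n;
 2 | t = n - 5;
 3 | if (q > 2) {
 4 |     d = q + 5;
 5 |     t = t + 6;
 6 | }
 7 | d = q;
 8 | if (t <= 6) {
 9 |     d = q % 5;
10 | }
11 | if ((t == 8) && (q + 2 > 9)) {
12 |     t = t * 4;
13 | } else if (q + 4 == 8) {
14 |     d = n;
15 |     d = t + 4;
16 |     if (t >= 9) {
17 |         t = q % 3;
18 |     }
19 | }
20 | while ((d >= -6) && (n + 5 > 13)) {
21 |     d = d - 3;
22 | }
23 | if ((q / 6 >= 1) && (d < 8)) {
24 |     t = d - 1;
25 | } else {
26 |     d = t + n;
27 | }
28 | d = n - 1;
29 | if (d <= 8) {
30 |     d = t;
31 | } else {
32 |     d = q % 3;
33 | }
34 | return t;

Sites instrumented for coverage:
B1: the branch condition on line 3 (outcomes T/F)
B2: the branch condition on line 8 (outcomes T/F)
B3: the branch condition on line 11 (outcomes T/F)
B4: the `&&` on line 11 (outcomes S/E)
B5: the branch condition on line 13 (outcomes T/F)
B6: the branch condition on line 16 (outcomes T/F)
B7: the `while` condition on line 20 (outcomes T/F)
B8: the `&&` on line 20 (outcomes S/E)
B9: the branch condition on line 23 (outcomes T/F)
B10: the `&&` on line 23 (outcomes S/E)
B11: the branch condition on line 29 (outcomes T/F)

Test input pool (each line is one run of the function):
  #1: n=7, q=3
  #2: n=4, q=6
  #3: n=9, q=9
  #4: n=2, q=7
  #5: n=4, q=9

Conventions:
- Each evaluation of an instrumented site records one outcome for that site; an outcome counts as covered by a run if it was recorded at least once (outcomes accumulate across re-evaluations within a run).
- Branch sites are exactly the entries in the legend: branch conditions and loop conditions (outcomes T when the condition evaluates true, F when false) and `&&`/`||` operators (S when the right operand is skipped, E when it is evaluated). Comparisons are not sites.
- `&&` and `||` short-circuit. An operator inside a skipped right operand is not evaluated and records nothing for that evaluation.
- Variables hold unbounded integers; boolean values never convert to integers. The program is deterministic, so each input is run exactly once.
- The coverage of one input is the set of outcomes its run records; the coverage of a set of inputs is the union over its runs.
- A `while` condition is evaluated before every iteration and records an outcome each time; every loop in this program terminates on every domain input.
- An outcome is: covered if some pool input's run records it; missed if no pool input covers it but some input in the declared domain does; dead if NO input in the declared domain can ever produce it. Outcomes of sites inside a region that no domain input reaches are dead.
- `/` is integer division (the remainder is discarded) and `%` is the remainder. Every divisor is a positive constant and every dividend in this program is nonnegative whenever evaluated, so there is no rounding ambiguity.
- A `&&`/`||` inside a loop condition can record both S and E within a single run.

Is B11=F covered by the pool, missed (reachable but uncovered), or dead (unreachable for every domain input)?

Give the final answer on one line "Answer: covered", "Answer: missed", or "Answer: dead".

no pool input records B11=F
but domain input (n=10, q=2) does record it -> reachable, so missed

Answer: missed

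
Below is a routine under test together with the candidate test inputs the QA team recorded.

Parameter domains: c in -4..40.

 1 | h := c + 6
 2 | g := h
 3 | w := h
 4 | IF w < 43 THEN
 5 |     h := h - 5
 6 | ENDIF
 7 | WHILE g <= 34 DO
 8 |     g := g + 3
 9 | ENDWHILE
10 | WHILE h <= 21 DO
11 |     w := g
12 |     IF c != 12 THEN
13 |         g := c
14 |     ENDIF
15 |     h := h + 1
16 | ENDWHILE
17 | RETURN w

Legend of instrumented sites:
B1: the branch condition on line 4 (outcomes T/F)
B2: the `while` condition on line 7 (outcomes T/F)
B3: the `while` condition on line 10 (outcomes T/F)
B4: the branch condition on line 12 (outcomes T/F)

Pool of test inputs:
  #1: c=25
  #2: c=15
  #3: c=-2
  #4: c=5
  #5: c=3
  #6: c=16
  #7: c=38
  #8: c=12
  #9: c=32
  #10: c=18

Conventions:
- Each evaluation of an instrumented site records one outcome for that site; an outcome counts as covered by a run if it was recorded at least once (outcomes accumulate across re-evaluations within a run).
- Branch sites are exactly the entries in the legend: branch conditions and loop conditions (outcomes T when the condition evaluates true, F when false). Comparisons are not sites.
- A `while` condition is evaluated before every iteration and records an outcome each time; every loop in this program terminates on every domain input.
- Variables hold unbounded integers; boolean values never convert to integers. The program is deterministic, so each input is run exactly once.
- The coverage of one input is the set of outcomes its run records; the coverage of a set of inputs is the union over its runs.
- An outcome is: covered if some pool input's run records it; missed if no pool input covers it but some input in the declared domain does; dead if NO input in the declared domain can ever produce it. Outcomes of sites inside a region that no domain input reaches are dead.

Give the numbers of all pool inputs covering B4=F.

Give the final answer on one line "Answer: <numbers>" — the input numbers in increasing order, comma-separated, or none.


input #1 (c=25): never hits B4=F
input #2 (c=15): never hits B4=F
input #3 (c=-2): never hits B4=F
input #4 (c=5): never hits B4=F
input #5 (c=3): never hits B4=F
input #6 (c=16): never hits B4=F
input #7 (c=38): never hits B4=F
input #8 (c=12): hits B4=F
input #9 (c=32): never hits B4=F
input #10 (c=18): never hits B4=F
Answer: 8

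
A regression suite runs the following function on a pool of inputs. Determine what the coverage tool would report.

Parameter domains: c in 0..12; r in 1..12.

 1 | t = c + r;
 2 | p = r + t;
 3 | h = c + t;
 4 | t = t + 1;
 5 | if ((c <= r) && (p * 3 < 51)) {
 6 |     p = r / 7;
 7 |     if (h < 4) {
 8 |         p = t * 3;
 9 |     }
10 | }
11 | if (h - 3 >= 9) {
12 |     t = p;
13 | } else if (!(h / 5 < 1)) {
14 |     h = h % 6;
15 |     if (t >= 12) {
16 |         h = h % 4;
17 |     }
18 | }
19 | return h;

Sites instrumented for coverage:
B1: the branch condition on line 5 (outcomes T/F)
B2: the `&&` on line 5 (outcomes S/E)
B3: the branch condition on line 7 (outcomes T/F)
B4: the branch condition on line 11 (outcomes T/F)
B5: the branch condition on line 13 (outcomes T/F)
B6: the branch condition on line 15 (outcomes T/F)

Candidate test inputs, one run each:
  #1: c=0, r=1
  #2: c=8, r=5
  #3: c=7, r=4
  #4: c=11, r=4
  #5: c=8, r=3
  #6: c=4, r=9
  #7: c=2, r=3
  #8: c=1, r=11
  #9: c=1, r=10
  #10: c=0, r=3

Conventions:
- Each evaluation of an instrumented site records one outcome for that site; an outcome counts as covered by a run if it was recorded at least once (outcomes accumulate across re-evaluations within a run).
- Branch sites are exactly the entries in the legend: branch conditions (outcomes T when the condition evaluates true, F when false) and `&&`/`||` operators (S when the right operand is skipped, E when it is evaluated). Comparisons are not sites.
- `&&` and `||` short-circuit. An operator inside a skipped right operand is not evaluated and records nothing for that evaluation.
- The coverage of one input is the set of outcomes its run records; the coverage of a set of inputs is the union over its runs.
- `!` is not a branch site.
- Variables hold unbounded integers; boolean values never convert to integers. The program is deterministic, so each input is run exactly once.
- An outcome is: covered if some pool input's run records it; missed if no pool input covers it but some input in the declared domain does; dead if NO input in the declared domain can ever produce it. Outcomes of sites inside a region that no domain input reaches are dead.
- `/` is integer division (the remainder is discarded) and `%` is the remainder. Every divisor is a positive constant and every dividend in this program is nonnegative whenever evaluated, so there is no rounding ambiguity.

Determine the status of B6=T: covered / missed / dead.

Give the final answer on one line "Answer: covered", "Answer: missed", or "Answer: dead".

no pool input records B6=T
but domain input (c=0, r=11) does record it -> reachable, so missed

Answer: missed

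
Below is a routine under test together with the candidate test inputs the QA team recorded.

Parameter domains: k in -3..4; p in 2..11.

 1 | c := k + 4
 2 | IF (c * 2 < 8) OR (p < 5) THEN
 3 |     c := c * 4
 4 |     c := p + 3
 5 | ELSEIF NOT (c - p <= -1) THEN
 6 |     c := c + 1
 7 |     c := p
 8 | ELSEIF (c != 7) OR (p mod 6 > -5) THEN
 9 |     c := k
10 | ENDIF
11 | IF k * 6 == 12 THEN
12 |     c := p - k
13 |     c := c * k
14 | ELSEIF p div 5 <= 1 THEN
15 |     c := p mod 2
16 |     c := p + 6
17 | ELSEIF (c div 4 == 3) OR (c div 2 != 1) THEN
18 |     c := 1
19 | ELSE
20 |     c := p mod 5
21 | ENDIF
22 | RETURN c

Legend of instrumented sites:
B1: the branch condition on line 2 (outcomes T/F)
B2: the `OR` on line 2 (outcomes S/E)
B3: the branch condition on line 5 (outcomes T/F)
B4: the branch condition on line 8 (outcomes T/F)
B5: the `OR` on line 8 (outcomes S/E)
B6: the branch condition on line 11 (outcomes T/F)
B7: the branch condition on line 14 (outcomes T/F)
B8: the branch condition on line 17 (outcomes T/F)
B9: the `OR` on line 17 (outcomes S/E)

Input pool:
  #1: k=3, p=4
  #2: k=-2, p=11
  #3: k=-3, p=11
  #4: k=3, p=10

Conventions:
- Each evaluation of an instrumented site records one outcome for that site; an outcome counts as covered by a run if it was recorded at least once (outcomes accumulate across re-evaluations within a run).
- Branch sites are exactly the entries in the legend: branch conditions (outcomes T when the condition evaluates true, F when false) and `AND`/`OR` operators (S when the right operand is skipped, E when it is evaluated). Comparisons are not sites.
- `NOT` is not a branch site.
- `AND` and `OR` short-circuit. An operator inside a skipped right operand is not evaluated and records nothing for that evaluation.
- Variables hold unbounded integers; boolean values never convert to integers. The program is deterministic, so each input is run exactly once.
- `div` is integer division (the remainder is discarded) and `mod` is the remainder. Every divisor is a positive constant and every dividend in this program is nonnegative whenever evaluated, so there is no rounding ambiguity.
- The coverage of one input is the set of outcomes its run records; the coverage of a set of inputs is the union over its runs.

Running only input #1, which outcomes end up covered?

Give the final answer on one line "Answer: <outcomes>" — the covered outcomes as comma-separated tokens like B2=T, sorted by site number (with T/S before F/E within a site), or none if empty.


Event log for input #1 (k=3, p=4):
  B2->E, B1->T, B6->F, B7->T
deduplicating events, the covered set is: B1=T, B2=E, B6=F, B7=T
Answer: B1=T, B2=E, B6=F, B7=T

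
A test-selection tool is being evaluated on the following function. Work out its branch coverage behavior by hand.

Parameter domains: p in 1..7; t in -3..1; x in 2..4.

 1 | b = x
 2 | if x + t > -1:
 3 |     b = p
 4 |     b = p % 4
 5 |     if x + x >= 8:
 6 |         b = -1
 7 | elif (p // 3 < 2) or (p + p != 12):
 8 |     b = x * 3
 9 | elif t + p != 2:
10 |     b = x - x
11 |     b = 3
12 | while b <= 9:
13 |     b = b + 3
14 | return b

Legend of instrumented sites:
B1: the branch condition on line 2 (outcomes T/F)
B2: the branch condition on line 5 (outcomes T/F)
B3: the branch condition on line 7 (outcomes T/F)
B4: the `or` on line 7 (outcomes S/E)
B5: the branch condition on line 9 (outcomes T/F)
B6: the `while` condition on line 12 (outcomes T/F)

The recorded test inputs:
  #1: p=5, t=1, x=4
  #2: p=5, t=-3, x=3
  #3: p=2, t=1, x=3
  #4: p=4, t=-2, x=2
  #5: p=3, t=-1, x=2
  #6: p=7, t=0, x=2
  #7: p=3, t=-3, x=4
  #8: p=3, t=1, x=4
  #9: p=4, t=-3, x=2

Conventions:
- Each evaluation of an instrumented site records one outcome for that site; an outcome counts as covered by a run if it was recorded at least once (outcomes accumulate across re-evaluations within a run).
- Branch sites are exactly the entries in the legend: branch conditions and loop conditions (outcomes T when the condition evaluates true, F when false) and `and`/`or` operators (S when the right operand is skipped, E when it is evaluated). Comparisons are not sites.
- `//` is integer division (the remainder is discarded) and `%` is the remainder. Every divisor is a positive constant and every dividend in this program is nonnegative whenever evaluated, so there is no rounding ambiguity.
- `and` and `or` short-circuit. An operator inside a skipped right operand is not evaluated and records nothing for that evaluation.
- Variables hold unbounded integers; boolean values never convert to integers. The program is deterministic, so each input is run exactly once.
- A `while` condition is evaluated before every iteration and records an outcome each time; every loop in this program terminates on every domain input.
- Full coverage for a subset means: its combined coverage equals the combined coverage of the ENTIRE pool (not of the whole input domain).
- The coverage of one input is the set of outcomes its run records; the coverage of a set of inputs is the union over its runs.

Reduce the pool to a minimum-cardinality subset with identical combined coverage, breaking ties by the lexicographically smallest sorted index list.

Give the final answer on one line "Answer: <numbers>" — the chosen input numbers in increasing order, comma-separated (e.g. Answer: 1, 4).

input #1, p=5, t=1, x=4: events B1->T, B2->T, B6->T, B6->T, B6->T, B6->T, B6->F; outcomes B1=T, B2=T, B6=T, B6=F
input #2, p=5, t=-3, x=3: events B1->T, B2->F, B6->T, B6->T, B6->T, B6->F; outcomes B1=T, B2=F, B6=T, B6=F
input #3, p=2, t=1, x=3: events B1->T, B2->F, B6->T, B6->T, B6->T, B6->F; outcomes B1=T, B2=F, B6=T, B6=F
input #4, p=4, t=-2, x=2: events B1->T, B2->F, B6->T, B6->T, B6->T, B6->T, B6->F; outcomes B1=T, B2=F, B6=T, B6=F
input #5, p=3, t=-1, x=2: events B1->T, B2->F, B6->T, B6->T, B6->T, B6->F; outcomes B1=T, B2=F, B6=T, B6=F
input #6, p=7, t=0, x=2: events B1->T, B2->F, B6->T, B6->T, B6->T, B6->F; outcomes B1=T, B2=F, B6=T, B6=F
input #7, p=3, t=-3, x=4: events B1->T, B2->T, B6->T, B6->T, B6->T, B6->T, B6->F; outcomes B1=T, B2=T, B6=T, B6=F
input #8, p=3, t=1, x=4: events B1->T, B2->T, B6->T, B6->T, B6->T, B6->T, B6->F; outcomes B1=T, B2=T, B6=T, B6=F
input #9, p=4, t=-3, x=2: events B1->F, B4->S, B3->T, B6->T, B6->T, B6->F; outcomes B1=F, B3=T, B4=S, B6=T, B6=F
together the pool reaches 8 outcomes: B1=T, B1=F, B2=T, B2=F, B3=T, B4=S, B6=T, B6=F
size 1 is not enough: best union over all size-1 subsets is 5/8
size 2 is not enough: best union over all size-2 subsets is 7/8
size 3: inputs {1, 2, 9} cover all 8 outcomes, and no lexicographically smaller subset of this size does

Answer: 1, 2, 9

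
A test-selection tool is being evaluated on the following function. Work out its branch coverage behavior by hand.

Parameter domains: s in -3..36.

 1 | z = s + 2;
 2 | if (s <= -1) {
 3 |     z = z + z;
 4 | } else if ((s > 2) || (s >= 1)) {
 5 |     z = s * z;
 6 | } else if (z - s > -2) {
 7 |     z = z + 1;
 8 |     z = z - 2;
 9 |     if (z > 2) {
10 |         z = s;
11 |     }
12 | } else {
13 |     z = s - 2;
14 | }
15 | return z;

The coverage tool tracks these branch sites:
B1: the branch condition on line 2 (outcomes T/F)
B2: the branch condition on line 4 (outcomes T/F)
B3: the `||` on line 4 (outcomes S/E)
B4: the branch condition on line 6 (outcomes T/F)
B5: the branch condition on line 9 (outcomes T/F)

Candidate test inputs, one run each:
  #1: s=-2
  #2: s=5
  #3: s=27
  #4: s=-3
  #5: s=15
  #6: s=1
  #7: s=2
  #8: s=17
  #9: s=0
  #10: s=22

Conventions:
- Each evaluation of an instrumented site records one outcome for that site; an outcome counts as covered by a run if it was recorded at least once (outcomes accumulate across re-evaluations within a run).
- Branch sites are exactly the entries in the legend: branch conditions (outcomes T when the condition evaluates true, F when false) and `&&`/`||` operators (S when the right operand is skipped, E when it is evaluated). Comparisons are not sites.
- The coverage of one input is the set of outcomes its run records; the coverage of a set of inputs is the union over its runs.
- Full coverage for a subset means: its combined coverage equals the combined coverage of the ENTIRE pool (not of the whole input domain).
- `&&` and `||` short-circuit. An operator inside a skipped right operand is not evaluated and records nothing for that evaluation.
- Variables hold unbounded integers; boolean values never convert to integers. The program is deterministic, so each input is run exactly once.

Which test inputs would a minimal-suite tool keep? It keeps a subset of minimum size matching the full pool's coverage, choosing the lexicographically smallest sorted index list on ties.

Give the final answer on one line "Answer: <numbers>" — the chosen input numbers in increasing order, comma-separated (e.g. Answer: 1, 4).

run #1 (s=-2) runs B1->T; records B1=T
run #2 (s=5) runs B1->F, B3->S, B2->T; records B1=F, B2=T, B3=S
run #3 (s=27) runs B1->F, B3->S, B2->T; records B1=F, B2=T, B3=S
run #4 (s=-3) runs B1->T; records B1=T
run #5 (s=15) runs B1->F, B3->S, B2->T; records B1=F, B2=T, B3=S
run #6 (s=1) runs B1->F, B3->E, B2->T; records B1=F, B2=T, B3=E
run #7 (s=2) runs B1->F, B3->E, B2->T; records B1=F, B2=T, B3=E
run #8 (s=17) runs B1->F, B3->S, B2->T; records B1=F, B2=T, B3=S
run #9 (s=0) runs B1->F, B3->E, B2->F, B4->T, B5->F; records B1=F, B2=F, B3=E, B4=T, B5=F
run #10 (s=22) runs B1->F, B3->S, B2->T; records B1=F, B2=T, B3=S
together the pool reaches 8 outcomes: B1=T, B1=F, B2=T, B2=F, B3=S, B3=E, B4=T, B5=F
checked all size-1 subsets: none covers 8 outcomes (max 5/8)
checked all size-2 subsets: none covers 8 outcomes (max 7/8)
at size 3, {1, 2, 9} reaches all 8 outcomes; every lexicographically earlier size-3 subset fails

Answer: 1, 2, 9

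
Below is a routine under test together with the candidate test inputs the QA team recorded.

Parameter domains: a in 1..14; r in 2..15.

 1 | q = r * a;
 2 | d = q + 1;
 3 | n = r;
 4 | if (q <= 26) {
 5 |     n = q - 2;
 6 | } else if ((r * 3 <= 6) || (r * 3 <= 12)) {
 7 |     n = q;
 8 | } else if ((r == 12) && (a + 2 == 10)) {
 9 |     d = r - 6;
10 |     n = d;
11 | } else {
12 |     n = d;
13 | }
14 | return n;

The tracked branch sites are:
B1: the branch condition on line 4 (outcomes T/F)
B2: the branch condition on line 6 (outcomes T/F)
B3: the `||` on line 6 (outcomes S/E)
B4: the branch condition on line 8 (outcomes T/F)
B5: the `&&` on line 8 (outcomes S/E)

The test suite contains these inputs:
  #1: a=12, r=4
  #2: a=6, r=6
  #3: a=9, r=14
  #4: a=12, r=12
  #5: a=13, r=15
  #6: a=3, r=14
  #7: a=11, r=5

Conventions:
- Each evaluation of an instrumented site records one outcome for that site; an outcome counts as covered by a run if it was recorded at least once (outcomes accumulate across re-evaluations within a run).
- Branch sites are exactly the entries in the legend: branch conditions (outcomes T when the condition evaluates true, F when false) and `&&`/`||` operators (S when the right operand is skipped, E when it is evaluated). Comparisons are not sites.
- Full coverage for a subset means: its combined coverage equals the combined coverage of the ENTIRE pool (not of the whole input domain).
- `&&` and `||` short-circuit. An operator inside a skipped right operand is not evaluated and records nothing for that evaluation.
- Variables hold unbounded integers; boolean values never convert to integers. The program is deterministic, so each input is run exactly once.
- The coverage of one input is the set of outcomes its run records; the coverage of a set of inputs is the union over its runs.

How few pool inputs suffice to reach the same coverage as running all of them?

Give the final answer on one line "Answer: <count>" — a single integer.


input #1 (a=12, r=4): covers B1=F, B2=T, B3=E
input #2 (a=6, r=6): covers B1=F, B2=F, B3=E, B4=F, B5=S
input #3 (a=9, r=14): covers B1=F, B2=F, B3=E, B4=F, B5=S
input #4 (a=12, r=12): covers B1=F, B2=F, B3=E, B4=F, B5=E
input #5 (a=13, r=15): covers B1=F, B2=F, B3=E, B4=F, B5=S
input #6 (a=3, r=14): covers B1=F, B2=F, B3=E, B4=F, B5=S
input #7 (a=11, r=5): covers B1=F, B2=F, B3=E, B4=F, B5=S
pool-wide coverage (7 outcomes): B1=F, B2=T, B2=F, B3=E, B4=F, B5=S, B5=E
no size-1 subset reaches all 7 outcomes (best union: 5/7)
no size-2 subset reaches all 7 outcomes (best union: 6/7)
inputs {1, 2, 4} (size 3) cover everything; no size-3 subset with a lexicographically smaller index list covers all 7
Answer: 3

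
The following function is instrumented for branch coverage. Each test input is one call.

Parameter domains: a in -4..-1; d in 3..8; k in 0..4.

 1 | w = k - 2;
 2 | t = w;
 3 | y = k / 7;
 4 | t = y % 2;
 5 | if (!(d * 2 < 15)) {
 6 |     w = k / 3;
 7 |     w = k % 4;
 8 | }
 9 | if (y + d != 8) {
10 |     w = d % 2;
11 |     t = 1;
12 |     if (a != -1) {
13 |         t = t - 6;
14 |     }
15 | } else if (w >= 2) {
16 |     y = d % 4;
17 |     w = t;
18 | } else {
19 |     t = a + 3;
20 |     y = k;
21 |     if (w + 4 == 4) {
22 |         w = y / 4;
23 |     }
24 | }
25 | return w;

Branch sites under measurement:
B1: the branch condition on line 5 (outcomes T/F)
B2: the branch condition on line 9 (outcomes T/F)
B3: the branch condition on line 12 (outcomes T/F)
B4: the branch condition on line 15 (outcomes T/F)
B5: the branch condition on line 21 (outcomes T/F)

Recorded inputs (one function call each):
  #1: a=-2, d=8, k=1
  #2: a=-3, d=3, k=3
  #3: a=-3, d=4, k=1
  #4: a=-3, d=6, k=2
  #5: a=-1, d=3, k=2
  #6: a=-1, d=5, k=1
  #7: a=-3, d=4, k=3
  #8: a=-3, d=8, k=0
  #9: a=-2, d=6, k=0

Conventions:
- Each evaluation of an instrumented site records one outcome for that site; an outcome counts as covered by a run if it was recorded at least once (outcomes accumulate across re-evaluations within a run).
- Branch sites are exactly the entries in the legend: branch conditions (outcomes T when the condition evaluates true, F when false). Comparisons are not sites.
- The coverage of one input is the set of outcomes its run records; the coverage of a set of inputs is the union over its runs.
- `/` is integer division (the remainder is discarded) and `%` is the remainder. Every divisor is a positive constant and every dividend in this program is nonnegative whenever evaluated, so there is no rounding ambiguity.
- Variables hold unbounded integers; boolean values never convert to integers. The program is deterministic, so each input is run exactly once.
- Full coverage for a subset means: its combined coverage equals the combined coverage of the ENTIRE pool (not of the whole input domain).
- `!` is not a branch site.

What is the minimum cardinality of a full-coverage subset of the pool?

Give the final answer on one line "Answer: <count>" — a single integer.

input #1 (a=-2, d=8, k=1): events B1->T, B2->F, B4->F, B5->F; covers B1=T, B2=F, B4=F, B5=F
input #2 (a=-3, d=3, k=3): events B1->F, B2->T, B3->T; covers B1=F, B2=T, B3=T
input #3 (a=-3, d=4, k=1): events B1->F, B2->T, B3->T; covers B1=F, B2=T, B3=T
input #4 (a=-3, d=6, k=2): events B1->F, B2->T, B3->T; covers B1=F, B2=T, B3=T
input #5 (a=-1, d=3, k=2): events B1->F, B2->T, B3->F; covers B1=F, B2=T, B3=F
input #6 (a=-1, d=5, k=1): events B1->F, B2->T, B3->F; covers B1=F, B2=T, B3=F
input #7 (a=-3, d=4, k=3): events B1->F, B2->T, B3->T; covers B1=F, B2=T, B3=T
input #8 (a=-3, d=8, k=0): events B1->T, B2->F, B4->F, B5->T; covers B1=T, B2=F, B4=F, B5=T
input #9 (a=-2, d=6, k=0): events B1->F, B2->T, B3->T; covers B1=F, B2=T, B3=T
union over all inputs: B1=T, B1=F, B2=T, B2=F, B3=T, B3=F, B4=F, B5=T, B5=F (9 outcomes)
no size-1 subset reaches all 9 outcomes (best union: 4/9)
no size-2 subset reaches all 9 outcomes (best union: 7/9)
no size-3 subset reaches all 9 outcomes (best union: 8/9)
at size 4, {1, 2, 5, 8} reaches all 9 outcomes; every lexicographically earlier size-4 subset fails

Answer: 4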